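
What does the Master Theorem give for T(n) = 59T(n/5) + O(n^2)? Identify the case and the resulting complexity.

Master Theorem for T(n) = 59T(n/5) + O(n^2):

a = 59, b = 5, c = 2
log_b(a) = log_5(59) = 2.5335

Case 1: c = 2 < log_5(59) = 2.5335
T(n) = O(n^(log_5 59))

For T(n) = 59T(n/5) + O(n^2): log_5(59) = 2.5335. This is Case 1 of the Master Theorem (c < log_b(a), work dominated by leaves), giving O(n^(log_5 59)).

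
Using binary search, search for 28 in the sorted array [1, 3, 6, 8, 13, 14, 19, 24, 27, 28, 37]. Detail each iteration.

Binary search for 28 in [1, 3, 6, 8, 13, 14, 19, 24, 27, 28, 37]:

lo=0, hi=10, mid=5, arr[mid]=14 -> 14 < 28, search right half
lo=6, hi=10, mid=8, arr[mid]=27 -> 27 < 28, search right half
lo=9, hi=10, mid=9, arr[mid]=28 -> Found target at index 9!

Binary search finds 28 at index 9 after 3 comparisons. The search repeatedly halves the search space by comparing with the middle element.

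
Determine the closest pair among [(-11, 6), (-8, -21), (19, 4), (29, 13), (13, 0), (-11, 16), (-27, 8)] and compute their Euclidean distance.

Computing all pairwise distances among 7 points:

d((-11, 6), (-8, -21)) = 27.1662
d((-11, 6), (19, 4)) = 30.0666
d((-11, 6), (29, 13)) = 40.6079
d((-11, 6), (13, 0)) = 24.7386
d((-11, 6), (-11, 16)) = 10.0
d((-11, 6), (-27, 8)) = 16.1245
d((-8, -21), (19, 4)) = 36.7967
d((-8, -21), (29, 13)) = 50.2494
d((-8, -21), (13, 0)) = 29.6985
d((-8, -21), (-11, 16)) = 37.1214
d((-8, -21), (-27, 8)) = 34.6699
d((19, 4), (29, 13)) = 13.4536
d((19, 4), (13, 0)) = 7.2111 <-- minimum
d((19, 4), (-11, 16)) = 32.311
d((19, 4), (-27, 8)) = 46.1736
d((29, 13), (13, 0)) = 20.6155
d((29, 13), (-11, 16)) = 40.1123
d((29, 13), (-27, 8)) = 56.2228
d((13, 0), (-11, 16)) = 28.8444
d((13, 0), (-27, 8)) = 40.7922
d((-11, 16), (-27, 8)) = 17.8885

Closest pair: (19, 4) and (13, 0) with distance 7.2111

The closest pair is (19, 4) and (13, 0) with Euclidean distance 7.2111. For 7 points, brute-force pairwise comparison is shown above. For large n, the divide-and-conquer algorithm (sort by x, recurse on halves, check the dividing strip) achieves O(n log n).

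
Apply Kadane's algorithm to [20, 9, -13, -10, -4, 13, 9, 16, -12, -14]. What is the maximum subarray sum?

Using Kadane's algorithm on [20, 9, -13, -10, -4, 13, 9, 16, -12, -14]:

Scanning through the array:
Position 1 (value 9): max_ending_here = 29, max_so_far = 29
Position 2 (value -13): max_ending_here = 16, max_so_far = 29
Position 3 (value -10): max_ending_here = 6, max_so_far = 29
Position 4 (value -4): max_ending_here = 2, max_so_far = 29
Position 5 (value 13): max_ending_here = 15, max_so_far = 29
Position 6 (value 9): max_ending_here = 24, max_so_far = 29
Position 7 (value 16): max_ending_here = 40, max_so_far = 40
Position 8 (value -12): max_ending_here = 28, max_so_far = 40
Position 9 (value -14): max_ending_here = 14, max_so_far = 40

Maximum subarray: [20, 9, -13, -10, -4, 13, 9, 16]
Maximum sum: 40

The maximum subarray is [20, 9, -13, -10, -4, 13, 9, 16] with sum 40. This subarray runs from index 0 to index 7.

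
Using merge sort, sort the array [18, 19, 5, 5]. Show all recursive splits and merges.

Merge sort trace:

Split: [18, 19, 5, 5] -> [18, 19] and [5, 5]
  Split: [18, 19] -> [18] and [19]
  Merge: [18] + [19] -> [18, 19]
  Split: [5, 5] -> [5] and [5]
  Merge: [5] + [5] -> [5, 5]
Merge: [18, 19] + [5, 5] -> [5, 5, 18, 19]

Final sorted array: [5, 5, 18, 19]

The merge sort proceeds by recursively splitting the array and merging sorted halves.
After all merges, the sorted array is [5, 5, 18, 19].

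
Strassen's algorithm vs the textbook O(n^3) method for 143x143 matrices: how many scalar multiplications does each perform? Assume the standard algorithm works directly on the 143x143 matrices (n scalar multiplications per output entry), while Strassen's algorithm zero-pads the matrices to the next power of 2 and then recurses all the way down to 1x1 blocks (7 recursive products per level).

Matrix multiplication for 143x143 matrices:

Strassen's algorithm requires power-of-2 dimensions. Pad 143x143 to 256x256 (next power of 2).

Standard algorithm: 143^3 = 2924207 multiplications
Strassen's algorithm: 7^(log2(256)) = 7^8 = 5764801 multiplications
Difference: 2924207 - 5764801 = -2840594 (Strassen uses MORE here due to padding overhead — for small or just-over-power-of-2 n, padding can outweigh the per-level savings)

Standard: 2924207 multiplications (143^3). Strassen: 5764801 multiplications (7^8, after padding to 256x256). Strassen reduces 8 recursive multiplications to 7 at each level.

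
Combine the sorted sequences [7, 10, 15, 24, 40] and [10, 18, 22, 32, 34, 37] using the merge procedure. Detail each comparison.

Merging process:

Compare 7 vs 10: take 7 from left. Merged: [7]
Compare 10 vs 10: take 10 from left. Merged: [7, 10]
Compare 15 vs 10: take 10 from right. Merged: [7, 10, 10]
Compare 15 vs 18: take 15 from left. Merged: [7, 10, 10, 15]
Compare 24 vs 18: take 18 from right. Merged: [7, 10, 10, 15, 18]
Compare 24 vs 22: take 22 from right. Merged: [7, 10, 10, 15, 18, 22]
Compare 24 vs 32: take 24 from left. Merged: [7, 10, 10, 15, 18, 22, 24]
Compare 40 vs 32: take 32 from right. Merged: [7, 10, 10, 15, 18, 22, 24, 32]
Compare 40 vs 34: take 34 from right. Merged: [7, 10, 10, 15, 18, 22, 24, 32, 34]
Compare 40 vs 37: take 37 from right. Merged: [7, 10, 10, 15, 18, 22, 24, 32, 34, 37]
Append remaining from left: [40]. Merged: [7, 10, 10, 15, 18, 22, 24, 32, 34, 37, 40]

Final merged array: [7, 10, 10, 15, 18, 22, 24, 32, 34, 37, 40]
Total comparisons: 10

The merged array is [7, 10, 10, 15, 18, 22, 24, 32, 34, 37, 40], requiring 10 comparisons. The merge step runs in O(n) time where n is the total number of elements.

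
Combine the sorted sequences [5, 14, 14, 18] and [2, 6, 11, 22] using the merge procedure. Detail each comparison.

Merging process:

Compare 5 vs 2: take 2 from right. Merged: [2]
Compare 5 vs 6: take 5 from left. Merged: [2, 5]
Compare 14 vs 6: take 6 from right. Merged: [2, 5, 6]
Compare 14 vs 11: take 11 from right. Merged: [2, 5, 6, 11]
Compare 14 vs 22: take 14 from left. Merged: [2, 5, 6, 11, 14]
Compare 14 vs 22: take 14 from left. Merged: [2, 5, 6, 11, 14, 14]
Compare 18 vs 22: take 18 from left. Merged: [2, 5, 6, 11, 14, 14, 18]
Append remaining from right: [22]. Merged: [2, 5, 6, 11, 14, 14, 18, 22]

Final merged array: [2, 5, 6, 11, 14, 14, 18, 22]
Total comparisons: 7

The merged array is [2, 5, 6, 11, 14, 14, 18, 22], requiring 7 comparisons. The merge step runs in O(n) time where n is the total number of elements.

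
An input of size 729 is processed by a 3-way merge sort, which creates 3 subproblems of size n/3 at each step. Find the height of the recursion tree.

For divide and conquer with division factor 3:

Problem sizes at each level:
Level 0: 729
Level 1: 243
Level 2: 81
Level 3: 27
Level 4: 9
Level 5: 3
Level 6: 1

The root is level 0 and the size-1 base case is level 6 (the tree spans levels 0 through 6, i.e. 7 levels counting the root), so the depth is the number of divisions: log_3(729) = 6

The recursion tree depth is log_3(729) = 6. At each level, the problem size is divided by 3, so it takes 6 divisions to reduce to a base case of size 1. The algorithm makes 3 recursive calls at each level.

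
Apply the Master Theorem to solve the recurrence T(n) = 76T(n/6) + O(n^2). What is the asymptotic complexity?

Master Theorem for T(n) = 76T(n/6) + O(n^2):

a = 76, b = 6, c = 2
log_b(a) = log_6(76) = 2.4170

Case 1: c = 2 < log_6(76) = 2.4170
T(n) = O(n^(log_6 76))

For T(n) = 76T(n/6) + O(n^2): log_6(76) = 2.4170. This is Case 1 of the Master Theorem (c < log_b(a), work dominated by leaves), giving O(n^(log_6 76)).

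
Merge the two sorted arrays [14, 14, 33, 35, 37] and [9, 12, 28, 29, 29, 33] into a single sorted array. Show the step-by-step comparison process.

Merging process:

Compare 14 vs 9: take 9 from right. Merged: [9]
Compare 14 vs 12: take 12 from right. Merged: [9, 12]
Compare 14 vs 28: take 14 from left. Merged: [9, 12, 14]
Compare 14 vs 28: take 14 from left. Merged: [9, 12, 14, 14]
Compare 33 vs 28: take 28 from right. Merged: [9, 12, 14, 14, 28]
Compare 33 vs 29: take 29 from right. Merged: [9, 12, 14, 14, 28, 29]
Compare 33 vs 29: take 29 from right. Merged: [9, 12, 14, 14, 28, 29, 29]
Compare 33 vs 33: take 33 from left. Merged: [9, 12, 14, 14, 28, 29, 29, 33]
Compare 35 vs 33: take 33 from right. Merged: [9, 12, 14, 14, 28, 29, 29, 33, 33]
Append remaining from left: [35, 37]. Merged: [9, 12, 14, 14, 28, 29, 29, 33, 33, 35, 37]

Final merged array: [9, 12, 14, 14, 28, 29, 29, 33, 33, 35, 37]
Total comparisons: 9

The merged array is [9, 12, 14, 14, 28, 29, 29, 33, 33, 35, 37], requiring 9 comparisons. The merge step runs in O(n) time where n is the total number of elements.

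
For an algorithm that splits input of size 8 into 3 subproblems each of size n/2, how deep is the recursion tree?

For divide and conquer with division factor 2:

Problem sizes at each level:
Level 0: 8
Level 1: 4
Level 2: 2
Level 3: 1

The root is level 0 and the size-1 base case is level 3 (the tree spans levels 0 through 3, i.e. 4 levels counting the root), so the depth is the number of divisions: log_2(8) = 3

The recursion tree depth is log_2(8) = 3. At each level, the problem size is divided by 2, so it takes 3 divisions to reduce to a base case of size 1. The algorithm makes 3 recursive calls at each level.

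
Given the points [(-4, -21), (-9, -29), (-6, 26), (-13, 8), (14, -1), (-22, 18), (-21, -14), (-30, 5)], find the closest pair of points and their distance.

Computing all pairwise distances among 8 points:

d((-4, -21), (-9, -29)) = 9.434 <-- minimum
d((-4, -21), (-6, 26)) = 47.0425
d((-4, -21), (-13, 8)) = 30.3645
d((-4, -21), (14, -1)) = 26.9072
d((-4, -21), (-22, 18)) = 42.9535
d((-4, -21), (-21, -14)) = 18.3848
d((-4, -21), (-30, 5)) = 36.7696
d((-9, -29), (-6, 26)) = 55.0818
d((-9, -29), (-13, 8)) = 37.2156
d((-9, -29), (14, -1)) = 36.2353
d((-9, -29), (-22, 18)) = 48.7647
d((-9, -29), (-21, -14)) = 19.2094
d((-9, -29), (-30, 5)) = 39.9625
d((-6, 26), (-13, 8)) = 19.3132
d((-6, 26), (14, -1)) = 33.6006
d((-6, 26), (-22, 18)) = 17.8885
d((-6, 26), (-21, -14)) = 42.72
d((-6, 26), (-30, 5)) = 31.8904
d((-13, 8), (14, -1)) = 28.4605
d((-13, 8), (-22, 18)) = 13.4536
d((-13, 8), (-21, -14)) = 23.4094
d((-13, 8), (-30, 5)) = 17.2627
d((14, -1), (-22, 18)) = 40.7063
d((14, -1), (-21, -14)) = 37.3363
d((14, -1), (-30, 5)) = 44.4072
d((-22, 18), (-21, -14)) = 32.0156
d((-22, 18), (-30, 5)) = 15.2643
d((-21, -14), (-30, 5)) = 21.0238

Closest pair: (-4, -21) and (-9, -29) with distance 9.434

The closest pair is (-4, -21) and (-9, -29) with Euclidean distance 9.434. For 8 points, brute-force pairwise comparison is shown above. For large n, the divide-and-conquer algorithm (sort by x, recurse on halves, check the dividing strip) achieves O(n log n).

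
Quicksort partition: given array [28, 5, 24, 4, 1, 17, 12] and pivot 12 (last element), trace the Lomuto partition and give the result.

Lomuto partition with pivot = 12:

Initial array: [28, 5, 24, 4, 1, 17, 12]

arr[0]=28 > 12: no swap
arr[1]=5 <= 12: swap with position 0, array becomes [5, 28, 24, 4, 1, 17, 12]
arr[2]=24 > 12: no swap
arr[3]=4 <= 12: swap with position 1, array becomes [5, 4, 24, 28, 1, 17, 12]
arr[4]=1 <= 12: swap with position 2, array becomes [5, 4, 1, 28, 24, 17, 12]
arr[5]=17 > 12: no swap

Place pivot at position 3: [5, 4, 1, 12, 24, 17, 28]
Pivot position: 3

After partitioning with pivot 12, the array becomes [5, 4, 1, 12, 24, 17, 28]. The pivot is placed at index 3. All elements to the left of the pivot are <= 12, and all elements to the right are > 12.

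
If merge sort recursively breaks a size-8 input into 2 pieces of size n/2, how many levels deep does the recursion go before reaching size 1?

For divide and conquer with division factor 2:

Problem sizes at each level:
Level 0: 8
Level 1: 4
Level 2: 2
Level 3: 1

The root is level 0 and the size-1 base case is level 3 (the tree spans levels 0 through 3, i.e. 4 levels counting the root), so the depth is the number of divisions: log_2(8) = 3

The recursion tree depth is log_2(8) = 3. At each level, the problem size is divided by 2, so it takes 3 divisions to reduce to a base case of size 1. The algorithm makes 2 recursive calls at each level.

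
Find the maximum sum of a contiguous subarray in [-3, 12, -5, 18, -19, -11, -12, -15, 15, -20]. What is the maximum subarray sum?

Using Kadane's algorithm on [-3, 12, -5, 18, -19, -11, -12, -15, 15, -20]:

Scanning through the array:
Position 1 (value 12): max_ending_here = 12, max_so_far = 12
Position 2 (value -5): max_ending_here = 7, max_so_far = 12
Position 3 (value 18): max_ending_here = 25, max_so_far = 25
Position 4 (value -19): max_ending_here = 6, max_so_far = 25
Position 5 (value -11): max_ending_here = -5, max_so_far = 25
Position 6 (value -12): max_ending_here = -12, max_so_far = 25
Position 7 (value -15): max_ending_here = -15, max_so_far = 25
Position 8 (value 15): max_ending_here = 15, max_so_far = 25
Position 9 (value -20): max_ending_here = -5, max_so_far = 25

Maximum subarray: [12, -5, 18]
Maximum sum: 25

The maximum subarray is [12, -5, 18] with sum 25. This subarray runs from index 1 to index 3.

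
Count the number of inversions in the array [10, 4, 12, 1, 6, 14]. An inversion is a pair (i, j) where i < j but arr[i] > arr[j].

Finding inversions in [10, 4, 12, 1, 6, 14]:

(0, 1): arr[0]=10 > arr[1]=4
(0, 3): arr[0]=10 > arr[3]=1
(0, 4): arr[0]=10 > arr[4]=6
(1, 3): arr[1]=4 > arr[3]=1
(2, 3): arr[2]=12 > arr[3]=1
(2, 4): arr[2]=12 > arr[4]=6

Total inversions: 6

The array has 6 inversion(s): (0,1), (0,3), (0,4), (1,3), (2,3), (2,4). Each pair (i,j) satisfies i < j and arr[i] > arr[j].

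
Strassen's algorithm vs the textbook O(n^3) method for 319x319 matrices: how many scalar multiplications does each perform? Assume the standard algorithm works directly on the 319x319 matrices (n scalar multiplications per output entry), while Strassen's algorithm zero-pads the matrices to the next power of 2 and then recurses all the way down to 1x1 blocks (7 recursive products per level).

Matrix multiplication for 319x319 matrices:

Strassen's algorithm requires power-of-2 dimensions. Pad 319x319 to 512x512 (next power of 2).

Standard algorithm: 319^3 = 32461759 multiplications
Strassen's algorithm: 7^(log2(512)) = 7^9 = 40353607 multiplications
Difference: 32461759 - 40353607 = -7891848 (Strassen uses MORE here due to padding overhead — for small or just-over-power-of-2 n, padding can outweigh the per-level savings)

Standard: 32461759 multiplications (319^3). Strassen: 40353607 multiplications (7^9, after padding to 512x512). Strassen reduces 8 recursive multiplications to 7 at each level.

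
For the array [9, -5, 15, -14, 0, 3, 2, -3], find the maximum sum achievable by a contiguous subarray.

Using Kadane's algorithm on [9, -5, 15, -14, 0, 3, 2, -3]:

Scanning through the array:
Position 1 (value -5): max_ending_here = 4, max_so_far = 9
Position 2 (value 15): max_ending_here = 19, max_so_far = 19
Position 3 (value -14): max_ending_here = 5, max_so_far = 19
Position 4 (value 0): max_ending_here = 5, max_so_far = 19
Position 5 (value 3): max_ending_here = 8, max_so_far = 19
Position 6 (value 2): max_ending_here = 10, max_so_far = 19
Position 7 (value -3): max_ending_here = 7, max_so_far = 19

Maximum subarray: [9, -5, 15]
Maximum sum: 19

The maximum subarray is [9, -5, 15] with sum 19. This subarray runs from index 0 to index 2.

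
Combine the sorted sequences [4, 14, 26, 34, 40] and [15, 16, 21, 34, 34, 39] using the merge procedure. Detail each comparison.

Merging process:

Compare 4 vs 15: take 4 from left. Merged: [4]
Compare 14 vs 15: take 14 from left. Merged: [4, 14]
Compare 26 vs 15: take 15 from right. Merged: [4, 14, 15]
Compare 26 vs 16: take 16 from right. Merged: [4, 14, 15, 16]
Compare 26 vs 21: take 21 from right. Merged: [4, 14, 15, 16, 21]
Compare 26 vs 34: take 26 from left. Merged: [4, 14, 15, 16, 21, 26]
Compare 34 vs 34: take 34 from left. Merged: [4, 14, 15, 16, 21, 26, 34]
Compare 40 vs 34: take 34 from right. Merged: [4, 14, 15, 16, 21, 26, 34, 34]
Compare 40 vs 34: take 34 from right. Merged: [4, 14, 15, 16, 21, 26, 34, 34, 34]
Compare 40 vs 39: take 39 from right. Merged: [4, 14, 15, 16, 21, 26, 34, 34, 34, 39]
Append remaining from left: [40]. Merged: [4, 14, 15, 16, 21, 26, 34, 34, 34, 39, 40]

Final merged array: [4, 14, 15, 16, 21, 26, 34, 34, 34, 39, 40]
Total comparisons: 10

The merged array is [4, 14, 15, 16, 21, 26, 34, 34, 34, 39, 40], requiring 10 comparisons. The merge step runs in O(n) time where n is the total number of elements.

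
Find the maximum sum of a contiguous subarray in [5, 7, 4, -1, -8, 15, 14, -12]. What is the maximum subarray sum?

Using Kadane's algorithm on [5, 7, 4, -1, -8, 15, 14, -12]:

Scanning through the array:
Position 1 (value 7): max_ending_here = 12, max_so_far = 12
Position 2 (value 4): max_ending_here = 16, max_so_far = 16
Position 3 (value -1): max_ending_here = 15, max_so_far = 16
Position 4 (value -8): max_ending_here = 7, max_so_far = 16
Position 5 (value 15): max_ending_here = 22, max_so_far = 22
Position 6 (value 14): max_ending_here = 36, max_so_far = 36
Position 7 (value -12): max_ending_here = 24, max_so_far = 36

Maximum subarray: [5, 7, 4, -1, -8, 15, 14]
Maximum sum: 36

The maximum subarray is [5, 7, 4, -1, -8, 15, 14] with sum 36. This subarray runs from index 0 to index 6.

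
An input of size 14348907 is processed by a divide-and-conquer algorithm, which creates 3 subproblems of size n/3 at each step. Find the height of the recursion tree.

For divide and conquer with division factor 3:

Problem sizes at each level:
Level 0: 14348907
Level 1: 4782969
Level 2: 1594323
Level 3: 531441
Level 4: 177147
Level 5: 59049
Level 6: 19683
Level 7: 6561
Level 8: 2187
Level 9: 729
Level 10: 243
Level 11: 81
Level 12: 27
Level 13: 9
Level 14: 3
Level 15: 1

The root is level 0 and the size-1 base case is level 15 (the tree spans levels 0 through 15, i.e. 16 levels counting the root), so the depth is the number of divisions: log_3(14348907) = 15

The recursion tree depth is log_3(14348907) = 15. At each level, the problem size is divided by 3, so it takes 15 divisions to reduce to a base case of size 1. The algorithm makes 3 recursive calls at each level.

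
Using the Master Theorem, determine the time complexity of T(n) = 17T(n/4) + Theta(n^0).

Master Theorem for T(n) = 17T(n/4) + O(n^0):

a = 17, b = 4, c = 0
log_b(a) = log_4(17) = 2.0437

Case 1: c = 0 < log_4(17) = 2.0437
T(n) = O(n^(log_4 17))

For T(n) = 17T(n/4) + O(n^0): log_4(17) = 2.0437. This is Case 1 of the Master Theorem (c < log_b(a), work dominated by leaves), giving O(n^(log_4 17)).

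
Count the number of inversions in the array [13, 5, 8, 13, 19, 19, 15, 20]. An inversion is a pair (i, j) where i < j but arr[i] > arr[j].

Finding inversions in [13, 5, 8, 13, 19, 19, 15, 20]:

(0, 1): arr[0]=13 > arr[1]=5
(0, 2): arr[0]=13 > arr[2]=8
(4, 6): arr[4]=19 > arr[6]=15
(5, 6): arr[5]=19 > arr[6]=15

Total inversions: 4

The array has 4 inversion(s): (0,1), (0,2), (4,6), (5,6). Each pair (i,j) satisfies i < j and arr[i] > arr[j].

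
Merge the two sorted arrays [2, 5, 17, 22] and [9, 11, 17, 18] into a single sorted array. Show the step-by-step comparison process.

Merging process:

Compare 2 vs 9: take 2 from left. Merged: [2]
Compare 5 vs 9: take 5 from left. Merged: [2, 5]
Compare 17 vs 9: take 9 from right. Merged: [2, 5, 9]
Compare 17 vs 11: take 11 from right. Merged: [2, 5, 9, 11]
Compare 17 vs 17: take 17 from left. Merged: [2, 5, 9, 11, 17]
Compare 22 vs 17: take 17 from right. Merged: [2, 5, 9, 11, 17, 17]
Compare 22 vs 18: take 18 from right. Merged: [2, 5, 9, 11, 17, 17, 18]
Append remaining from left: [22]. Merged: [2, 5, 9, 11, 17, 17, 18, 22]

Final merged array: [2, 5, 9, 11, 17, 17, 18, 22]
Total comparisons: 7

The merged array is [2, 5, 9, 11, 17, 17, 18, 22], requiring 7 comparisons. The merge step runs in O(n) time where n is the total number of elements.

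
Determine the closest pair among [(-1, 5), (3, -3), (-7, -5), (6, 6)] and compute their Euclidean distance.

Computing all pairwise distances among 4 points:

d((-1, 5), (3, -3)) = 8.9443
d((-1, 5), (-7, -5)) = 11.6619
d((-1, 5), (6, 6)) = 7.0711 <-- minimum
d((3, -3), (-7, -5)) = 10.198
d((3, -3), (6, 6)) = 9.4868
d((-7, -5), (6, 6)) = 17.0294

Closest pair: (-1, 5) and (6, 6) with distance 7.0711

The closest pair is (-1, 5) and (6, 6) with Euclidean distance 7.0711. For 4 points, brute-force pairwise comparison is shown above. For large n, the divide-and-conquer algorithm (sort by x, recurse on halves, check the dividing strip) achieves O(n log n).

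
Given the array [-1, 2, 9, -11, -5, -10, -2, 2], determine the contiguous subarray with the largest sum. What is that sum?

Using Kadane's algorithm on [-1, 2, 9, -11, -5, -10, -2, 2]:

Scanning through the array:
Position 1 (value 2): max_ending_here = 2, max_so_far = 2
Position 2 (value 9): max_ending_here = 11, max_so_far = 11
Position 3 (value -11): max_ending_here = 0, max_so_far = 11
Position 4 (value -5): max_ending_here = -5, max_so_far = 11
Position 5 (value -10): max_ending_here = -10, max_so_far = 11
Position 6 (value -2): max_ending_here = -2, max_so_far = 11
Position 7 (value 2): max_ending_here = 2, max_so_far = 11

Maximum subarray: [2, 9]
Maximum sum: 11

The maximum subarray is [2, 9] with sum 11. This subarray runs from index 1 to index 2.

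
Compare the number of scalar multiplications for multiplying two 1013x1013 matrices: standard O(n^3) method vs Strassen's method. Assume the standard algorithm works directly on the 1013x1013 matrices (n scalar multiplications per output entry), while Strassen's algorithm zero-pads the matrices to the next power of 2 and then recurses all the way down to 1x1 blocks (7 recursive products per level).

Matrix multiplication for 1013x1013 matrices:

Strassen's algorithm requires power-of-2 dimensions. Pad 1013x1013 to 1024x1024 (next power of 2).

Standard algorithm: 1013^3 = 1039509197 multiplications
Strassen's algorithm: 7^(log2(1024)) = 7^10 = 282475249 multiplications
Savings: 1039509197 - 282475249 = 757033948 multiplications

Standard: 1039509197 multiplications (1013^3). Strassen: 282475249 multiplications (7^10, after padding to 1024x1024). Strassen reduces 8 recursive multiplications to 7 at each level.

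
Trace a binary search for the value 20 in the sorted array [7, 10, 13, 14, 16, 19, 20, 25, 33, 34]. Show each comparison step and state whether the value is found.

Binary search for 20 in [7, 10, 13, 14, 16, 19, 20, 25, 33, 34]:

lo=0, hi=9, mid=4, arr[mid]=16 -> 16 < 20, search right half
lo=5, hi=9, mid=7, arr[mid]=25 -> 25 > 20, search left half
lo=5, hi=6, mid=5, arr[mid]=19 -> 19 < 20, search right half
lo=6, hi=6, mid=6, arr[mid]=20 -> Found target at index 6!

Binary search finds 20 at index 6 after 4 comparisons. The search repeatedly halves the search space by comparing with the middle element.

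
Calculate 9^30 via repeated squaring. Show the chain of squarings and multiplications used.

Computing 9^30 by squaring (build up from 9^1; each line after the first costs one multiplication):

9^1 = 9
9^2 = (9^1)^2 = 9^2 = 81
9^3 = 9 * 9^2 = 9 * 81 = 729
9^6 = (9^3)^2 = 729^2 = 531441
9^7 = 9 * 9^6 = 9 * 531441 = 4782969
9^14 = (9^7)^2 = 4782969^2 = 22876792454961
9^15 = 9 * 9^14 = 9 * 22876792454961 = 205891132094649
9^30 = (9^15)^2 = 205891132094649^2 = 42391158275216203514294433201

Result: 42391158275216203514294433201
Multiplications needed: 7 (7 lines after 9^1)

9^30 = 42391158275216203514294433201. Using exponentiation by squaring, this requires 7 multiplications. The key idea: if the exponent is even, square the half-power; if odd, multiply by the base once.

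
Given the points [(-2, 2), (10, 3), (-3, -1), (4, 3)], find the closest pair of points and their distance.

Computing all pairwise distances among 4 points:

d((-2, 2), (10, 3)) = 12.0416
d((-2, 2), (-3, -1)) = 3.1623 <-- minimum
d((-2, 2), (4, 3)) = 6.0828
d((10, 3), (-3, -1)) = 13.6015
d((10, 3), (4, 3)) = 6.0
d((-3, -1), (4, 3)) = 8.0623

Closest pair: (-2, 2) and (-3, -1) with distance 3.1623

The closest pair is (-2, 2) and (-3, -1) with Euclidean distance 3.1623. For 4 points, brute-force pairwise comparison is shown above. For large n, the divide-and-conquer algorithm (sort by x, recurse on halves, check the dividing strip) achieves O(n log n).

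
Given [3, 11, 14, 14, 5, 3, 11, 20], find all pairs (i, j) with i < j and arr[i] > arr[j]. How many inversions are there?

Finding inversions in [3, 11, 14, 14, 5, 3, 11, 20]:

(1, 4): arr[1]=11 > arr[4]=5
(1, 5): arr[1]=11 > arr[5]=3
(2, 4): arr[2]=14 > arr[4]=5
(2, 5): arr[2]=14 > arr[5]=3
(2, 6): arr[2]=14 > arr[6]=11
(3, 4): arr[3]=14 > arr[4]=5
(3, 5): arr[3]=14 > arr[5]=3
(3, 6): arr[3]=14 > arr[6]=11
(4, 5): arr[4]=5 > arr[5]=3

Total inversions: 9

The array has 9 inversion(s): (1,4), (1,5), (2,4), (2,5), (2,6), (3,4), (3,5), (3,6), (4,5). Each pair (i,j) satisfies i < j and arr[i] > arr[j].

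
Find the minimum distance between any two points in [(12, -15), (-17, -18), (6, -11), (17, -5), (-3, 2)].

Computing all pairwise distances among 5 points:

d((12, -15), (-17, -18)) = 29.1548
d((12, -15), (6, -11)) = 7.2111 <-- minimum
d((12, -15), (17, -5)) = 11.1803
d((12, -15), (-3, 2)) = 22.6716
d((-17, -18), (6, -11)) = 24.0416
d((-17, -18), (17, -5)) = 36.4005
d((-17, -18), (-3, 2)) = 24.4131
d((6, -11), (17, -5)) = 12.53
d((6, -11), (-3, 2)) = 15.8114
d((17, -5), (-3, 2)) = 21.1896

Closest pair: (12, -15) and (6, -11) with distance 7.2111

The closest pair is (12, -15) and (6, -11) with Euclidean distance 7.2111. For 5 points, brute-force pairwise comparison is shown above. For large n, the divide-and-conquer algorithm (sort by x, recurse on halves, check the dividing strip) achieves O(n log n).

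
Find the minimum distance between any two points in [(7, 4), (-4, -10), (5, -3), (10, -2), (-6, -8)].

Computing all pairwise distances among 5 points:

d((7, 4), (-4, -10)) = 17.8045
d((7, 4), (5, -3)) = 7.2801
d((7, 4), (10, -2)) = 6.7082
d((7, 4), (-6, -8)) = 17.6918
d((-4, -10), (5, -3)) = 11.4018
d((-4, -10), (10, -2)) = 16.1245
d((-4, -10), (-6, -8)) = 2.8284 <-- minimum
d((5, -3), (10, -2)) = 5.099
d((5, -3), (-6, -8)) = 12.083
d((10, -2), (-6, -8)) = 17.088

Closest pair: (-4, -10) and (-6, -8) with distance 2.8284

The closest pair is (-4, -10) and (-6, -8) with Euclidean distance 2.8284. For 5 points, brute-force pairwise comparison is shown above. For large n, the divide-and-conquer algorithm (sort by x, recurse on halves, check the dividing strip) achieves O(n log n).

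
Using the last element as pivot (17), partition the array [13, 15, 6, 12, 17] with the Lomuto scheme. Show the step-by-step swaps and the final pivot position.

Lomuto partition with pivot = 17:

Initial array: [13, 15, 6, 12, 17]

arr[0]=13 <= 17: swap with position 0, array becomes [13, 15, 6, 12, 17]
arr[1]=15 <= 17: swap with position 1, array becomes [13, 15, 6, 12, 17]
arr[2]=6 <= 17: swap with position 2, array becomes [13, 15, 6, 12, 17]
arr[3]=12 <= 17: swap with position 3, array becomes [13, 15, 6, 12, 17]

Place pivot at position 4: [13, 15, 6, 12, 17]
Pivot position: 4

After partitioning with pivot 17, the array becomes [13, 15, 6, 12, 17]. The pivot is placed at index 4. All elements to the left of the pivot are <= 17, and all elements to the right are > 17.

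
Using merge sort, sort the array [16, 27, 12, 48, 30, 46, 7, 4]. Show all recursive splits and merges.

Merge sort trace:

Split: [16, 27, 12, 48, 30, 46, 7, 4] -> [16, 27, 12, 48] and [30, 46, 7, 4]
  Split: [16, 27, 12, 48] -> [16, 27] and [12, 48]
    Split: [16, 27] -> [16] and [27]
    Merge: [16] + [27] -> [16, 27]
    Split: [12, 48] -> [12] and [48]
    Merge: [12] + [48] -> [12, 48]
  Merge: [16, 27] + [12, 48] -> [12, 16, 27, 48]
  Split: [30, 46, 7, 4] -> [30, 46] and [7, 4]
    Split: [30, 46] -> [30] and [46]
    Merge: [30] + [46] -> [30, 46]
    Split: [7, 4] -> [7] and [4]
    Merge: [7] + [4] -> [4, 7]
  Merge: [30, 46] + [4, 7] -> [4, 7, 30, 46]
Merge: [12, 16, 27, 48] + [4, 7, 30, 46] -> [4, 7, 12, 16, 27, 30, 46, 48]

Final sorted array: [4, 7, 12, 16, 27, 30, 46, 48]

The merge sort proceeds by recursively splitting the array and merging sorted halves.
After all merges, the sorted array is [4, 7, 12, 16, 27, 30, 46, 48].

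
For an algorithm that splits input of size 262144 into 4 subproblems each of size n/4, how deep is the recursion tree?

For divide and conquer with division factor 4:

Problem sizes at each level:
Level 0: 262144
Level 1: 65536
Level 2: 16384
Level 3: 4096
Level 4: 1024
Level 5: 256
Level 6: 64
Level 7: 16
Level 8: 4
Level 9: 1

The root is level 0 and the size-1 base case is level 9 (the tree spans levels 0 through 9, i.e. 10 levels counting the root), so the depth is the number of divisions: log_4(262144) = 9

The recursion tree depth is log_4(262144) = 9. At each level, the problem size is divided by 4, so it takes 9 divisions to reduce to a base case of size 1. The algorithm makes 4 recursive calls at each level.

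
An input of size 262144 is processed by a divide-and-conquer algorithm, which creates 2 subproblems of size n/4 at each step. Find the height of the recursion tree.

For divide and conquer with division factor 4:

Problem sizes at each level:
Level 0: 262144
Level 1: 65536
Level 2: 16384
Level 3: 4096
Level 4: 1024
Level 5: 256
Level 6: 64
Level 7: 16
Level 8: 4
Level 9: 1

The root is level 0 and the size-1 base case is level 9 (the tree spans levels 0 through 9, i.e. 10 levels counting the root), so the depth is the number of divisions: log_4(262144) = 9

The recursion tree depth is log_4(262144) = 9. At each level, the problem size is divided by 4, so it takes 9 divisions to reduce to a base case of size 1. The algorithm makes 2 recursive calls at each level.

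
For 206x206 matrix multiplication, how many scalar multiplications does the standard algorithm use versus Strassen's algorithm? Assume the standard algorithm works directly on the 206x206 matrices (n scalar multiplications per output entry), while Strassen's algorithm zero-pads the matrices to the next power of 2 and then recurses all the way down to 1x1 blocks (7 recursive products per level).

Matrix multiplication for 206x206 matrices:

Strassen's algorithm requires power-of-2 dimensions. Pad 206x206 to 256x256 (next power of 2).

Standard algorithm: 206^3 = 8741816 multiplications
Strassen's algorithm: 7^(log2(256)) = 7^8 = 5764801 multiplications
Savings: 8741816 - 5764801 = 2977015 multiplications

Standard: 8741816 multiplications (206^3). Strassen: 5764801 multiplications (7^8, after padding to 256x256). Strassen reduces 8 recursive multiplications to 7 at each level.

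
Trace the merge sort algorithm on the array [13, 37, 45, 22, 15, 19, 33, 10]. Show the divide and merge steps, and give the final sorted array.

Merge sort trace:

Split: [13, 37, 45, 22, 15, 19, 33, 10] -> [13, 37, 45, 22] and [15, 19, 33, 10]
  Split: [13, 37, 45, 22] -> [13, 37] and [45, 22]
    Split: [13, 37] -> [13] and [37]
    Merge: [13] + [37] -> [13, 37]
    Split: [45, 22] -> [45] and [22]
    Merge: [45] + [22] -> [22, 45]
  Merge: [13, 37] + [22, 45] -> [13, 22, 37, 45]
  Split: [15, 19, 33, 10] -> [15, 19] and [33, 10]
    Split: [15, 19] -> [15] and [19]
    Merge: [15] + [19] -> [15, 19]
    Split: [33, 10] -> [33] and [10]
    Merge: [33] + [10] -> [10, 33]
  Merge: [15, 19] + [10, 33] -> [10, 15, 19, 33]
Merge: [13, 22, 37, 45] + [10, 15, 19, 33] -> [10, 13, 15, 19, 22, 33, 37, 45]

Final sorted array: [10, 13, 15, 19, 22, 33, 37, 45]

The merge sort proceeds by recursively splitting the array and merging sorted halves.
After all merges, the sorted array is [10, 13, 15, 19, 22, 33, 37, 45].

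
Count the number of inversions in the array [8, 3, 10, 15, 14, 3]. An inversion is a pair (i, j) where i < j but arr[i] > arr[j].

Finding inversions in [8, 3, 10, 15, 14, 3]:

(0, 1): arr[0]=8 > arr[1]=3
(0, 5): arr[0]=8 > arr[5]=3
(2, 5): arr[2]=10 > arr[5]=3
(3, 4): arr[3]=15 > arr[4]=14
(3, 5): arr[3]=15 > arr[5]=3
(4, 5): arr[4]=14 > arr[5]=3

Total inversions: 6

The array has 6 inversion(s): (0,1), (0,5), (2,5), (3,4), (3,5), (4,5). Each pair (i,j) satisfies i < j and arr[i] > arr[j].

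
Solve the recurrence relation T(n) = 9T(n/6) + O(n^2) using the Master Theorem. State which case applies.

Master Theorem for T(n) = 9T(n/6) + O(n^2):

a = 9, b = 6, c = 2
log_b(a) = log_6(9) = 1.2263

Case 3: c = 2 > log_6(9) = 1.2263
T(n) = O(n^2) = O(n^2)

For T(n) = 9T(n/6) + O(n^2): log_6(9) = 1.2263. This is Case 3 of the Master Theorem (c > log_b(a), work dominated by root), giving O(n^2).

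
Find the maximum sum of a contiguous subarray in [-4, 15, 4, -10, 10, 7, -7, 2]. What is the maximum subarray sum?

Using Kadane's algorithm on [-4, 15, 4, -10, 10, 7, -7, 2]:

Scanning through the array:
Position 1 (value 15): max_ending_here = 15, max_so_far = 15
Position 2 (value 4): max_ending_here = 19, max_so_far = 19
Position 3 (value -10): max_ending_here = 9, max_so_far = 19
Position 4 (value 10): max_ending_here = 19, max_so_far = 19
Position 5 (value 7): max_ending_here = 26, max_so_far = 26
Position 6 (value -7): max_ending_here = 19, max_so_far = 26
Position 7 (value 2): max_ending_here = 21, max_so_far = 26

Maximum subarray: [15, 4, -10, 10, 7]
Maximum sum: 26

The maximum subarray is [15, 4, -10, 10, 7] with sum 26. This subarray runs from index 1 to index 5.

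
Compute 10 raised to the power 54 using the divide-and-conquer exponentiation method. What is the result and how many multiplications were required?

Computing 10^54 by squaring (build up from 10^1; each line after the first costs one multiplication):

10^1 = 10
10^2 = (10^1)^2 = 10^2 = 100
10^3 = 10 * 10^2 = 10 * 100 = 1000
10^6 = (10^3)^2 = 1000^2 = 1000000
10^12 = (10^6)^2 = 1000000^2 = 1000000000000
10^13 = 10 * 10^12 = 10 * 1000000000000 = 10000000000000
10^26 = (10^13)^2 = 10000000000000^2 = 100000000000000000000000000
10^27 = 10 * 10^26 = 10 * 100000000000000000000000000 = 1000000000000000000000000000
10^54 = (10^27)^2 = 1000000000000000000000000000^2 = 1000000000000000000000000000000000000000000000000000000

Result: 1000000000000000000000000000000000000000000000000000000
Multiplications needed: 8 (8 lines after 10^1)

10^54 = 1000000000000000000000000000000000000000000000000000000. Using exponentiation by squaring, this requires 8 multiplications. The key idea: if the exponent is even, square the half-power; if odd, multiply by the base once.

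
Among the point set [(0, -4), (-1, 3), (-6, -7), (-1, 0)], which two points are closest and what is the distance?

Computing all pairwise distances among 4 points:

d((0, -4), (-1, 3)) = 7.0711
d((0, -4), (-6, -7)) = 6.7082
d((0, -4), (-1, 0)) = 4.1231
d((-1, 3), (-6, -7)) = 11.1803
d((-1, 3), (-1, 0)) = 3.0 <-- minimum
d((-6, -7), (-1, 0)) = 8.6023

Closest pair: (-1, 3) and (-1, 0) with distance 3.0

The closest pair is (-1, 3) and (-1, 0) with Euclidean distance 3.0. For 4 points, brute-force pairwise comparison is shown above. For large n, the divide-and-conquer algorithm (sort by x, recurse on halves, check the dividing strip) achieves O(n log n).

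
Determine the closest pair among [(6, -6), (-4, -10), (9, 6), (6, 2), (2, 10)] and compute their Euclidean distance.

Computing all pairwise distances among 5 points:

d((6, -6), (-4, -10)) = 10.7703
d((6, -6), (9, 6)) = 12.3693
d((6, -6), (6, 2)) = 8.0
d((6, -6), (2, 10)) = 16.4924
d((-4, -10), (9, 6)) = 20.6155
d((-4, -10), (6, 2)) = 15.6205
d((-4, -10), (2, 10)) = 20.8806
d((9, 6), (6, 2)) = 5.0 <-- minimum
d((9, 6), (2, 10)) = 8.0623
d((6, 2), (2, 10)) = 8.9443

Closest pair: (9, 6) and (6, 2) with distance 5.0

The closest pair is (9, 6) and (6, 2) with Euclidean distance 5.0. For 5 points, brute-force pairwise comparison is shown above. For large n, the divide-and-conquer algorithm (sort by x, recurse on halves, check the dividing strip) achieves O(n log n).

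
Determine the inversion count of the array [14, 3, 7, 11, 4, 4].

Finding inversions in [14, 3, 7, 11, 4, 4]:

(0, 1): arr[0]=14 > arr[1]=3
(0, 2): arr[0]=14 > arr[2]=7
(0, 3): arr[0]=14 > arr[3]=11
(0, 4): arr[0]=14 > arr[4]=4
(0, 5): arr[0]=14 > arr[5]=4
(2, 4): arr[2]=7 > arr[4]=4
(2, 5): arr[2]=7 > arr[5]=4
(3, 4): arr[3]=11 > arr[4]=4
(3, 5): arr[3]=11 > arr[5]=4

Total inversions: 9

The array has 9 inversion(s): (0,1), (0,2), (0,3), (0,4), (0,5), (2,4), (2,5), (3,4), (3,5). Each pair (i,j) satisfies i < j and arr[i] > arr[j].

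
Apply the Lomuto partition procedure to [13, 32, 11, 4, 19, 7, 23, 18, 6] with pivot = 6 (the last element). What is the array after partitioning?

Lomuto partition with pivot = 6:

Initial array: [13, 32, 11, 4, 19, 7, 23, 18, 6]

arr[0]=13 > 6: no swap
arr[1]=32 > 6: no swap
arr[2]=11 > 6: no swap
arr[3]=4 <= 6: swap with position 0, array becomes [4, 32, 11, 13, 19, 7, 23, 18, 6]
arr[4]=19 > 6: no swap
arr[5]=7 > 6: no swap
arr[6]=23 > 6: no swap
arr[7]=18 > 6: no swap

Place pivot at position 1: [4, 6, 11, 13, 19, 7, 23, 18, 32]
Pivot position: 1

After partitioning with pivot 6, the array becomes [4, 6, 11, 13, 19, 7, 23, 18, 32]. The pivot is placed at index 1. All elements to the left of the pivot are <= 6, and all elements to the right are > 6.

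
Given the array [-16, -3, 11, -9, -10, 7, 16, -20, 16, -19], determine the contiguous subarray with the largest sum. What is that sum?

Using Kadane's algorithm on [-16, -3, 11, -9, -10, 7, 16, -20, 16, -19]:

Scanning through the array:
Position 1 (value -3): max_ending_here = -3, max_so_far = -3
Position 2 (value 11): max_ending_here = 11, max_so_far = 11
Position 3 (value -9): max_ending_here = 2, max_so_far = 11
Position 4 (value -10): max_ending_here = -8, max_so_far = 11
Position 5 (value 7): max_ending_here = 7, max_so_far = 11
Position 6 (value 16): max_ending_here = 23, max_so_far = 23
Position 7 (value -20): max_ending_here = 3, max_so_far = 23
Position 8 (value 16): max_ending_here = 19, max_so_far = 23
Position 9 (value -19): max_ending_here = 0, max_so_far = 23

Maximum subarray: [7, 16]
Maximum sum: 23

The maximum subarray is [7, 16] with sum 23. This subarray runs from index 5 to index 6.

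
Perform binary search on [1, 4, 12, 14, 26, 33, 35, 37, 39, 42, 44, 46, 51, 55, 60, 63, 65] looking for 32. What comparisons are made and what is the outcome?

Binary search for 32 in [1, 4, 12, 14, 26, 33, 35, 37, 39, 42, 44, 46, 51, 55, 60, 63, 65]:

lo=0, hi=16, mid=8, arr[mid]=39 -> 39 > 32, search left half
lo=0, hi=7, mid=3, arr[mid]=14 -> 14 < 32, search right half
lo=4, hi=7, mid=5, arr[mid]=33 -> 33 > 32, search left half
lo=4, hi=4, mid=4, arr[mid]=26 -> 26 < 32, search right half
lo=5 > hi=4, target 32 not found

Binary search determines that 32 is not in the array after 4 comparisons. The search space was exhausted without finding the target.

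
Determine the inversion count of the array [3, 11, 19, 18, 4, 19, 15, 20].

Finding inversions in [3, 11, 19, 18, 4, 19, 15, 20]:

(1, 4): arr[1]=11 > arr[4]=4
(2, 3): arr[2]=19 > arr[3]=18
(2, 4): arr[2]=19 > arr[4]=4
(2, 6): arr[2]=19 > arr[6]=15
(3, 4): arr[3]=18 > arr[4]=4
(3, 6): arr[3]=18 > arr[6]=15
(5, 6): arr[5]=19 > arr[6]=15

Total inversions: 7

The array has 7 inversion(s): (1,4), (2,3), (2,4), (2,6), (3,4), (3,6), (5,6). Each pair (i,j) satisfies i < j and arr[i] > arr[j].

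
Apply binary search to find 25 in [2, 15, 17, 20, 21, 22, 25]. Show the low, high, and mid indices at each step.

Binary search for 25 in [2, 15, 17, 20, 21, 22, 25]:

lo=0, hi=6, mid=3, arr[mid]=20 -> 20 < 25, search right half
lo=4, hi=6, mid=5, arr[mid]=22 -> 22 < 25, search right half
lo=6, hi=6, mid=6, arr[mid]=25 -> Found target at index 6!

Binary search finds 25 at index 6 after 3 comparisons. The search repeatedly halves the search space by comparing with the middle element.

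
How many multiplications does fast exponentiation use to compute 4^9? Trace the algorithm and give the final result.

Computing 4^9 by squaring (build up from 4^1; each line after the first costs one multiplication):

4^1 = 4
4^2 = (4^1)^2 = 4^2 = 16
4^4 = (4^2)^2 = 16^2 = 256
4^8 = (4^4)^2 = 256^2 = 65536
4^9 = 4 * 4^8 = 4 * 65536 = 262144

Result: 262144
Multiplications needed: 4 (4 lines after 4^1)

4^9 = 262144. Using exponentiation by squaring, this requires 4 multiplications. The key idea: if the exponent is even, square the half-power; if odd, multiply by the base once.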